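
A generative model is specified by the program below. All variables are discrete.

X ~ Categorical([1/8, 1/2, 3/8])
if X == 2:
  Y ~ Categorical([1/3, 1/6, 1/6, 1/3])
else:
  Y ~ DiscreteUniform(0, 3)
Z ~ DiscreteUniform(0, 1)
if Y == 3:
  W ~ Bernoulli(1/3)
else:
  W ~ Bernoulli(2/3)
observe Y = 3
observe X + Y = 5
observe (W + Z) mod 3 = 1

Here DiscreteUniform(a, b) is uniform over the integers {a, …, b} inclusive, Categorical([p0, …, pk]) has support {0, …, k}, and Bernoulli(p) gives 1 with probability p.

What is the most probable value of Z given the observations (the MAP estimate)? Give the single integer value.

argmax_v P(Z = v | obs) = 1

Enumerate traces; 2 have nonzero weight after conditioning:
  (X=2, Y=3, Z=0, W=1) weight 1/48
  (X=2, Y=3, Z=1, W=0) weight 1/24
Group by Z:
  weight(Z=0) = 1/48
  weight(Z=1) = 1/24
Total weight = 1/48 + 1/24 = 1/16
P(Z=0 | obs) = 1/48 / 1/16 = 1/3
P(Z=1 | obs) = 1/24 / 1/16 = 2/3
argmax = 1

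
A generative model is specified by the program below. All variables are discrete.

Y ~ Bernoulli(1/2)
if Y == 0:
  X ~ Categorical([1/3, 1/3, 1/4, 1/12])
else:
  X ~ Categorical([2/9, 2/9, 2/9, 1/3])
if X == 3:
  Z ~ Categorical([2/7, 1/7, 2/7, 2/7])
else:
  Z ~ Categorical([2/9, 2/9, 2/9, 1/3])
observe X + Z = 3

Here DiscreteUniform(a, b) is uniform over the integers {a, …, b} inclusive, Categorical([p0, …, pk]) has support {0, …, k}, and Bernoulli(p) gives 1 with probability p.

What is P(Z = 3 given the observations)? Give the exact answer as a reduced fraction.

Enumerate traces; 8 have nonzero weight after conditioning:
  (Y=0, X=0, Z=3) weight 1/18
  (Y=0, X=1, Z=2) weight 1/27
  (Y=0, X=2, Z=1) weight 1/36
  (Y=0, X=3, Z=0) weight 1/84
  (Y=1, X=0, Z=3) weight 1/27
  (Y=1, X=1, Z=2) weight 2/81
  (Y=1, X=2, Z=1) weight 2/81
  (Y=1, X=3, Z=0) weight 1/21
Group by Z:
  weight(Z=0) = 5/84
  weight(Z=1) = 17/324
  weight(Z=2) = 5/81
  weight(Z=3) = 5/54
Total weight = 5/84 + 17/324 + 5/81 + 5/54 = 151/567
P(Z=0 | obs) = 5/84 / 151/567 = 135/604
P(Z=1 | obs) = 17/324 / 151/567 = 119/604
P(Z=2 | obs) = 5/81 / 151/567 = 35/151
P(Z=3 | obs) = 5/54 / 151/567 = 105/302

P(Z = 3 | obs) = 105/302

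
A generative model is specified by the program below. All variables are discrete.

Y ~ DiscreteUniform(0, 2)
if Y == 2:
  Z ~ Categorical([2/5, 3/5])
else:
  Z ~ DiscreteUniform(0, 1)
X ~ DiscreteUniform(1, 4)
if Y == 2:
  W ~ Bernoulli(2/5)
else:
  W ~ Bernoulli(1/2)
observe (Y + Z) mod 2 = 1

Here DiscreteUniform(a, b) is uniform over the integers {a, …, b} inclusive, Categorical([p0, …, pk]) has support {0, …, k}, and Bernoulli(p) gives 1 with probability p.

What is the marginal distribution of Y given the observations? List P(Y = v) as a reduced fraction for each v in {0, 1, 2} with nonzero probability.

Enumerate traces; 24 have nonzero weight after conditioning:
  (Y=0, Z=1, X=1, W=0) weight 1/48
  (Y=0, Z=1, X=1, W=1) weight 1/48
  (Y=0, Z=1, X=2, W=0) weight 1/48
  (Y=0, Z=1, X=2, W=1) weight 1/48
  (Y=0, Z=1, X=3, W=0) weight 1/48
  (Y=0, Z=1, X=3, W=1) weight 1/48
  (Y=0, Z=1, X=4, W=0) weight 1/48
  (Y=0, Z=1, X=4, W=1) weight 1/48
  (Y=1, Z=0, X=1, W=0) weight 1/48
  (Y=2, Z=1, X=1, W=0) weight 3/100
  … 14 more
Group by Y:
  weight(Y=0) = 1/6
  weight(Y=1) = 1/6
  weight(Y=2) = 1/5
Total weight = 1/6 + 1/6 + 1/5 = 8/15
P(Y=0 | obs) = 1/6 / 8/15 = 5/16
P(Y=1 | obs) = 1/6 / 8/15 = 5/16
P(Y=2 | obs) = 1/5 / 8/15 = 3/8

P(Y=0) = 5/16, P(Y=1) = 5/16, P(Y=2) = 3/8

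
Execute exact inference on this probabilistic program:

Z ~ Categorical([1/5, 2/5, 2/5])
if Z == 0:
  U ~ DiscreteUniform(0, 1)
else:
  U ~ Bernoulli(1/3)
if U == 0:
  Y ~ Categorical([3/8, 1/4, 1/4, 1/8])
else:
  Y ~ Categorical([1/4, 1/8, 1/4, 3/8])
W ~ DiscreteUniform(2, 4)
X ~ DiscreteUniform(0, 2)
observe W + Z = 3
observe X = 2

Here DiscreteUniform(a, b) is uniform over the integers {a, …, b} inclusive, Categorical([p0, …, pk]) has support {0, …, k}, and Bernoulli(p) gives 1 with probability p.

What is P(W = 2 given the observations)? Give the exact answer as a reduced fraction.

Enumerate traces; 16 have nonzero weight after conditioning:
  (Z=0, U=0, Y=0, W=3, X=2) weight 1/240
  (Z=0, U=0, Y=1, W=3, X=2) weight 1/360
  (Z=0, U=0, Y=2, W=3, X=2) weight 1/360
  (Z=0, U=0, Y=3, W=3, X=2) weight 1/720
  (Z=0, U=1, Y=0, W=3, X=2) weight 1/360
  (Z=0, U=1, Y=1, W=3, X=2) weight 1/720
  (Z=0, U=1, Y=2, W=3, X=2) weight 1/360
  (Z=0, U=1, Y=3, W=3, X=2) weight 1/240
  (Z=1, U=0, Y=0, W=2, X=2) weight 1/90
  … 7 more
Group by W:
  weight(W=2) = 2/45
  weight(W=3) = 1/45
Total weight = 2/45 + 1/45 = 1/15
P(W=2 | obs) = 2/45 / 1/15 = 2/3
P(W=3 | obs) = 1/45 / 1/15 = 1/3

P(W = 2 | obs) = 2/3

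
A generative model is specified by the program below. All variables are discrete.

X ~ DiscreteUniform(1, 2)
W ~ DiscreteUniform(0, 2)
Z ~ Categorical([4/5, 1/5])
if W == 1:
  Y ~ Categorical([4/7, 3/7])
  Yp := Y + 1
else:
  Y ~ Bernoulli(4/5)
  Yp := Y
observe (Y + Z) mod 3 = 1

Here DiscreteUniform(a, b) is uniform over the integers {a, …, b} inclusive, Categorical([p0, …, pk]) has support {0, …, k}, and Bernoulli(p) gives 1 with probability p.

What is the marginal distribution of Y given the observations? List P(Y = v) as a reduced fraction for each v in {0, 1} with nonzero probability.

P(Y=0) = 17/159, P(Y=1) = 142/159

Enumerate traces; 12 have nonzero weight after conditioning:
  (X=1, W=0, Z=0, Y=1) weight 8/75
  (X=1, W=0, Z=1, Y=0) weight 1/150
  (X=1, W=1, Z=0, Y=1) weight 2/35
  (X=1, W=1, Z=1, Y=0) weight 2/105
  (X=1, W=2, Z=0, Y=1) weight 8/75
  (X=1, W=2, Z=1, Y=0) weight 1/150
  (X=2, W=0, Z=0, Y=1) weight 8/75
  (X=2, W=0, Z=1, Y=0) weight 1/150
  … 4 more
Group by Y:
  weight(Y=0) = 34/525
  weight(Y=1) = 284/525
Total weight = 34/525 + 284/525 = 106/175
P(Y=0 | obs) = 34/525 / 106/175 = 17/159
P(Y=1 | obs) = 284/525 / 106/175 = 142/159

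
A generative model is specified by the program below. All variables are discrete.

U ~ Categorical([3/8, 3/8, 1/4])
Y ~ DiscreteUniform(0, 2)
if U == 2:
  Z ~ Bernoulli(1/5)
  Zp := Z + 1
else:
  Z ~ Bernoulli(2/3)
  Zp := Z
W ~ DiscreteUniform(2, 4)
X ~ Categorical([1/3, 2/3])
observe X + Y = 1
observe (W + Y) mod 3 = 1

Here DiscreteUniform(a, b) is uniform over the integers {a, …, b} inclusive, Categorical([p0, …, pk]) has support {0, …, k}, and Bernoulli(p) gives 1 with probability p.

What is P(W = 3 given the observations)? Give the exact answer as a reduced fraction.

Enumerate traces; 12 have nonzero weight after conditioning:
  (U=0, Y=0, Z=0, W=4, X=1) weight 1/108
  (U=0, Y=0, Z=1, W=4, X=1) weight 1/54
  (U=0, Y=1, Z=0, W=3, X=0) weight 1/216
  (U=0, Y=1, Z=1, W=3, X=0) weight 1/108
  (U=1, Y=0, Z=0, W=4, X=1) weight 1/108
  (U=1, Y=0, Z=1, W=4, X=1) weight 1/54
  (U=1, Y=1, Z=0, W=3, X=0) weight 1/216
  (U=1, Y=1, Z=1, W=3, X=0) weight 1/108
  … 4 more
Group by W:
  weight(W=3) = 1/27
  weight(W=4) = 2/27
Total weight = 1/27 + 2/27 = 1/9
P(W=3 | obs) = 1/27 / 1/9 = 1/3
P(W=4 | obs) = 2/27 / 1/9 = 2/3

P(W = 3 | obs) = 1/3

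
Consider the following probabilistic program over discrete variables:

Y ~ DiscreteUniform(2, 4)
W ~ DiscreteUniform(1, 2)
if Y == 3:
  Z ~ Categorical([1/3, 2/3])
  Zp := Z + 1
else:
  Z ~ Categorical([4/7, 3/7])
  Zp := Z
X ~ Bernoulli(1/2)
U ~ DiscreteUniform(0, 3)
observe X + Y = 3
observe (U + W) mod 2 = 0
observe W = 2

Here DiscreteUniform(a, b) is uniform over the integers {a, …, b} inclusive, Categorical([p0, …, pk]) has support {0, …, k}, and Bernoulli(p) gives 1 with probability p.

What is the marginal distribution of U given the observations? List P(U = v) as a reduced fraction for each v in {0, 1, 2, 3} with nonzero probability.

P(U=0) = 1/2, P(U=2) = 1/2

Enumerate traces; 8 have nonzero weight after conditioning:
  (Y=2, W=2, Z=0, X=1, U=0) weight 1/84
  (Y=2, W=2, Z=0, X=1, U=2) weight 1/84
  (Y=2, W=2, Z=1, X=1, U=0) weight 1/112
  (Y=2, W=2, Z=1, X=1, U=2) weight 1/112
  (Y=3, W=2, Z=0, X=0, U=0) weight 1/144
  (Y=3, W=2, Z=0, X=0, U=2) weight 1/144
  (Y=3, W=2, Z=1, X=0, U=0) weight 1/72
  (Y=3, W=2, Z=1, X=0, U=2) weight 1/72
Group by U:
  weight(U=0) = 1/24
  weight(U=2) = 1/24
Total weight = 1/24 + 1/24 = 1/12
P(U=0 | obs) = 1/24 / 1/12 = 1/2
P(U=2 | obs) = 1/24 / 1/12 = 1/2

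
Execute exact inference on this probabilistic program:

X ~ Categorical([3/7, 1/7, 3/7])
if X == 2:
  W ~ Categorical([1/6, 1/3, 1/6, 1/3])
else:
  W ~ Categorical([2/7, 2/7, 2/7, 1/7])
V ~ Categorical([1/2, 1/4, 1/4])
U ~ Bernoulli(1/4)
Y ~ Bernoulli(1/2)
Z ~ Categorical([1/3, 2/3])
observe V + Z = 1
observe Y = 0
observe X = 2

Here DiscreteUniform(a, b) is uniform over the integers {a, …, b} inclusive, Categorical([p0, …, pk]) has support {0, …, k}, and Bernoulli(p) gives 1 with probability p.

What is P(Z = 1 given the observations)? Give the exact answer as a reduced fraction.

Enumerate traces; 16 have nonzero weight after conditioning:
  (X=2, W=0, V=0, U=0, Y=0, Z=1) weight 1/112
  (X=2, W=0, V=0, U=1, Y=0, Z=1) weight 1/336
  (X=2, W=0, V=1, U=0, Y=0, Z=0) weight 1/448
  (X=2, W=0, V=1, U=1, Y=0, Z=0) weight 1/1344
  (X=2, W=1, V=0, U=0, Y=0, Z=1) weight 1/56
  (X=2, W=1, V=0, U=1, Y=0, Z=1) weight 1/168
  (X=2, W=1, V=1, U=0, Y=0, Z=0) weight 1/224
  (X=2, W=1, V=1, U=1, Y=0, Z=0) weight 1/672
  … 8 more
Group by Z:
  weight(Z=0) = 1/56
  weight(Z=1) = 1/14
Total weight = 1/56 + 1/14 = 5/56
P(Z=0 | obs) = 1/56 / 5/56 = 1/5
P(Z=1 | obs) = 1/14 / 5/56 = 4/5

P(Z = 1 | obs) = 4/5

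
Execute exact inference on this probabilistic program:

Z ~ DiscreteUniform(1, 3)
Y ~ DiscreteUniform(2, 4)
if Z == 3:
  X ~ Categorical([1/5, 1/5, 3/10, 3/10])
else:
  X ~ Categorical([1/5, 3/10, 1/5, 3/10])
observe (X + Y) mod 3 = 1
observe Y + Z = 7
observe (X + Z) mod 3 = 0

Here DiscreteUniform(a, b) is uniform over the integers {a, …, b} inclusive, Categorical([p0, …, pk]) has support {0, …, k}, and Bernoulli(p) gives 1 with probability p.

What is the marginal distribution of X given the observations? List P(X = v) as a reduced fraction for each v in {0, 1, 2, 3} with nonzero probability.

Enumerate traces; 2 have nonzero weight after conditioning:
  (Z=3, Y=4, X=0) weight 1/45
  (Z=3, Y=4, X=3) weight 1/30
Group by X:
  weight(X=0) = 1/45
  weight(X=3) = 1/30
Total weight = 1/45 + 1/30 = 1/18
P(X=0 | obs) = 1/45 / 1/18 = 2/5
P(X=3 | obs) = 1/30 / 1/18 = 3/5

P(X=0) = 2/5, P(X=3) = 3/5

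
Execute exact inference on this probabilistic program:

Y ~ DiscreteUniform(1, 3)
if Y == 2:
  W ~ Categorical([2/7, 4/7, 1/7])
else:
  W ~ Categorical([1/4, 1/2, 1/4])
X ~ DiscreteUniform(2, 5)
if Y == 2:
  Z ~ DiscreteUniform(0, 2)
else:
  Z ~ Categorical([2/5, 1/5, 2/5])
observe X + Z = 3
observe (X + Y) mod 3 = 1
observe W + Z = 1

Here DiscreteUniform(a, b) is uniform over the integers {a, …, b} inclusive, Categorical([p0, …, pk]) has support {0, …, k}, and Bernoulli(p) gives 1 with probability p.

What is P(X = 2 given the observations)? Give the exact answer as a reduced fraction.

P(X = 2 | obs) = 10/31

Enumerate traces; 2 have nonzero weight after conditioning:
  (Y=1, W=1, X=3, Z=0) weight 1/60
  (Y=2, W=0, X=2, Z=1) weight 1/126
Group by X:
  weight(X=2) = 1/126
  weight(X=3) = 1/60
Total weight = 1/126 + 1/60 = 31/1260
P(X=2 | obs) = 1/126 / 31/1260 = 10/31
P(X=3 | obs) = 1/60 / 31/1260 = 21/31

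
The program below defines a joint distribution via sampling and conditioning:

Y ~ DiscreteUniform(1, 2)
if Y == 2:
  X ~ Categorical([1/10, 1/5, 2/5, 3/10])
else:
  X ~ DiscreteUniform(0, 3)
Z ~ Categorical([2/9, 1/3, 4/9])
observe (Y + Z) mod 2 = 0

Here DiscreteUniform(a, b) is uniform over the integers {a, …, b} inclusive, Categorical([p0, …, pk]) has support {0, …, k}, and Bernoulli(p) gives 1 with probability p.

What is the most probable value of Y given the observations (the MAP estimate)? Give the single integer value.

argmax_v P(Y = v | obs) = 2

Enumerate traces; 12 have nonzero weight after conditioning:
  (Y=1, X=0, Z=1) weight 1/24
  (Y=1, X=1, Z=1) weight 1/24
  (Y=1, X=2, Z=1) weight 1/24
  (Y=1, X=3, Z=1) weight 1/24
  (Y=2, X=0, Z=0) weight 1/90
  (Y=2, X=0, Z=2) weight 1/45
  (Y=2, X=1, Z=0) weight 1/45
  (Y=2, X=1, Z=2) weight 2/45
  … 4 more
Group by Y:
  weight(Y=1) = 1/6
  weight(Y=2) = 1/3
Total weight = 1/6 + 1/3 = 1/2
P(Y=1 | obs) = 1/6 / 1/2 = 1/3
P(Y=2 | obs) = 1/3 / 1/2 = 2/3
argmax = 2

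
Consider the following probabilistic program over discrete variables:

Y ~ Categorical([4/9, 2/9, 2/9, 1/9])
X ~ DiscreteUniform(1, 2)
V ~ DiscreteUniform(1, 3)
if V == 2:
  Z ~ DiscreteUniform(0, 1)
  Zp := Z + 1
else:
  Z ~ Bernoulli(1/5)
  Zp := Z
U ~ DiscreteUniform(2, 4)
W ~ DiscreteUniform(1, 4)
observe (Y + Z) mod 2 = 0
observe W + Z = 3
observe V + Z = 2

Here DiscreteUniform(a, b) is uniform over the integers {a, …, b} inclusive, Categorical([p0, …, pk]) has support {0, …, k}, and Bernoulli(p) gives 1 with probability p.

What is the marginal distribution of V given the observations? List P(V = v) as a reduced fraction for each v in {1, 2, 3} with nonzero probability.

P(V=1) = 1/6, P(V=2) = 5/6

Enumerate traces; 24 have nonzero weight after conditioning:
  (Y=0, X=1, V=2, Z=0, U=2, W=3) weight 1/324
  (Y=0, X=1, V=2, Z=0, U=3, W=3) weight 1/324
  (Y=0, X=1, V=2, Z=0, U=4, W=3) weight 1/324
  (Y=0, X=2, V=2, Z=0, U=2, W=3) weight 1/324
  (Y=0, X=2, V=2, Z=0, U=3, W=3) weight 1/324
  (Y=0, X=2, V=2, Z=0, U=4, W=3) weight 1/324
  (Y=1, X=1, V=1, Z=1, U=2, W=2) weight 1/1620
  (Y=1, X=1, V=1, Z=1, U=3, W=2) weight 1/1620
  … 16 more
Group by V:
  weight(V=1) = 1/180
  weight(V=2) = 1/36
Total weight = 1/180 + 1/36 = 1/30
P(V=1 | obs) = 1/180 / 1/30 = 1/6
P(V=2 | obs) = 1/36 / 1/30 = 5/6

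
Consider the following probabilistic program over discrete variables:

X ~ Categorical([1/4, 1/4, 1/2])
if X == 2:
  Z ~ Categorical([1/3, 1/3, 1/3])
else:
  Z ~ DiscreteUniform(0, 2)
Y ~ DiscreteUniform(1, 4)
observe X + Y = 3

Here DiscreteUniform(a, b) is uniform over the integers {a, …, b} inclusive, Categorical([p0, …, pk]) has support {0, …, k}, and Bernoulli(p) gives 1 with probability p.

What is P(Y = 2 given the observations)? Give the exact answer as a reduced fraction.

P(Y = 2 | obs) = 1/4

Enumerate traces; 9 have nonzero weight after conditioning:
  (X=0, Z=0, Y=3) weight 1/48
  (X=0, Z=1, Y=3) weight 1/48
  (X=0, Z=2, Y=3) weight 1/48
  (X=1, Z=0, Y=2) weight 1/48
  (X=1, Z=1, Y=2) weight 1/48
  (X=1, Z=2, Y=2) weight 1/48
  (X=2, Z=0, Y=1) weight 1/24
  (X=2, Z=1, Y=1) weight 1/24
  … 1 more
Group by Y:
  weight(Y=1) = 1/8
  weight(Y=2) = 1/16
  weight(Y=3) = 1/16
Total weight = 1/8 + 1/16 + 1/16 = 1/4
P(Y=1 | obs) = 1/8 / 1/4 = 1/2
P(Y=2 | obs) = 1/16 / 1/4 = 1/4
P(Y=3 | obs) = 1/16 / 1/4 = 1/4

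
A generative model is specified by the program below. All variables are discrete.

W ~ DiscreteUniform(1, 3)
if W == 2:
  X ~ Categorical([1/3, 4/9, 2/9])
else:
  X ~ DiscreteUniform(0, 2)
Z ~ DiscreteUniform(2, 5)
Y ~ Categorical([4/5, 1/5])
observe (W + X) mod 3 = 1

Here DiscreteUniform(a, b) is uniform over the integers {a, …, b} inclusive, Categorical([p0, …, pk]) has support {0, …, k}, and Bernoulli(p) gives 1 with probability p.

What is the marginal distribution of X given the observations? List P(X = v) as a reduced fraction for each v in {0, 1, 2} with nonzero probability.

Enumerate traces; 24 have nonzero weight after conditioning:
  (W=1, X=0, Z=2, Y=0) weight 1/45
  (W=1, X=0, Z=2, Y=1) weight 1/180
  (W=1, X=0, Z=3, Y=0) weight 1/45
  (W=1, X=0, Z=3, Y=1) weight 1/180
  (W=1, X=0, Z=4, Y=0) weight 1/45
  (W=1, X=0, Z=4, Y=1) weight 1/180
  (W=1, X=0, Z=5, Y=0) weight 1/45
  (W=1, X=0, Z=5, Y=1) weight 1/180
  (W=2, X=2, Z=2, Y=0) weight 2/135
  (W=3, X=1, Z=2, Y=0) weight 1/45
  … 14 more
Group by X:
  weight(X=0) = 1/9
  weight(X=1) = 1/9
  weight(X=2) = 2/27
Total weight = 1/9 + 1/9 + 2/27 = 8/27
P(X=0 | obs) = 1/9 / 8/27 = 3/8
P(X=1 | obs) = 1/9 / 8/27 = 3/8
P(X=2 | obs) = 2/27 / 8/27 = 1/4

P(X=0) = 3/8, P(X=1) = 3/8, P(X=2) = 1/4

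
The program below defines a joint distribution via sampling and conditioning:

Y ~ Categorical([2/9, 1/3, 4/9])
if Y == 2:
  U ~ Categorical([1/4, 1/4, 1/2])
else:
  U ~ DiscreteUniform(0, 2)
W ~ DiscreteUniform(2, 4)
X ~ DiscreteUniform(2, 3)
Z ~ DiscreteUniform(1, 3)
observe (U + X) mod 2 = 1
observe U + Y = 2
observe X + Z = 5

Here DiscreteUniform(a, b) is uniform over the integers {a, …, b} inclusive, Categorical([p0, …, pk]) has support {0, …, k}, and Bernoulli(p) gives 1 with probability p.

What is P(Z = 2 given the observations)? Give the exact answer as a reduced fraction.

P(Z = 2 | obs) = 5/8

Enumerate traces; 9 have nonzero weight after conditioning:
  (Y=0, U=2, W=2, X=3, Z=2) weight 1/243
  (Y=0, U=2, W=3, X=3, Z=2) weight 1/243
  (Y=0, U=2, W=4, X=3, Z=2) weight 1/243
  (Y=1, U=1, W=2, X=2, Z=3) weight 1/162
  (Y=1, U=1, W=3, X=2, Z=3) weight 1/162
  (Y=1, U=1, W=4, X=2, Z=3) weight 1/162
  (Y=2, U=0, W=2, X=3, Z=2) weight 1/162
  (Y=2, U=0, W=3, X=3, Z=2) weight 1/162
  … 1 more
Group by Z:
  weight(Z=2) = 5/162
  weight(Z=3) = 1/54
Total weight = 5/162 + 1/54 = 4/81
P(Z=2 | obs) = 5/162 / 4/81 = 5/8
P(Z=3 | obs) = 1/54 / 4/81 = 3/8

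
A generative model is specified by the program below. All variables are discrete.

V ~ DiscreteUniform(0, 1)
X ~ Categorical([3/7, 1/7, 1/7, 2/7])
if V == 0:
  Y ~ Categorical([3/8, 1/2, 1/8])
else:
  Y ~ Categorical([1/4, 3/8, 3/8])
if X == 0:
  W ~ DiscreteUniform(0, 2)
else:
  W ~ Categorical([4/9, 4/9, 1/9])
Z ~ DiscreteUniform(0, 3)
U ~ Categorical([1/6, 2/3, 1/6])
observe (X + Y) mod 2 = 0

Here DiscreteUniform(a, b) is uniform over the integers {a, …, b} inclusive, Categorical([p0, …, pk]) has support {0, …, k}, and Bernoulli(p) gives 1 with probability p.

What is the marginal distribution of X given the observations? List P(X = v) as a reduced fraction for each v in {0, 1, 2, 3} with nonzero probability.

Enumerate traces; 432 have nonzero weight after conditioning:
  (V=0, X=0, Y=0, W=0, Z=0, U=0) weight 1/896
  (V=0, X=0, Y=0, W=0, Z=0, U=1) weight 1/224
  (V=0, X=0, Y=0, W=0, Z=0, U=2) weight 1/896
  (V=0, X=0, Y=0, W=0, Z=1, U=0) weight 1/896
  (V=0, X=0, Y=0, W=0, Z=1, U=1) weight 1/224
  (V=0, X=0, Y=0, W=0, Z=1, U=2) weight 1/896
  (V=0, X=0, Y=0, W=0, Z=2, U=0) weight 1/896
  (V=0, X=0, Y=0, W=0, Z=2, U=1) weight 1/224
  (V=0, X=1, Y=1, W=0, Z=0, U=0) weight 1/1512
  (V=0, X=2, Y=0, W=0, Z=0, U=0) weight 1/2016
  … 422 more
Group by X:
  weight(X=0) = 27/112
  weight(X=1) = 1/16
  weight(X=2) = 9/112
  weight(X=3) = 1/8
Total weight = 27/112 + 1/16 + 9/112 + 1/8 = 57/112
P(X=0 | obs) = 27/112 / 57/112 = 9/19
P(X=1 | obs) = 1/16 / 57/112 = 7/57
P(X=2 | obs) = 9/112 / 57/112 = 3/19
P(X=3 | obs) = 1/8 / 57/112 = 14/57

P(X=0) = 9/19, P(X=1) = 7/57, P(X=2) = 3/19, P(X=3) = 14/57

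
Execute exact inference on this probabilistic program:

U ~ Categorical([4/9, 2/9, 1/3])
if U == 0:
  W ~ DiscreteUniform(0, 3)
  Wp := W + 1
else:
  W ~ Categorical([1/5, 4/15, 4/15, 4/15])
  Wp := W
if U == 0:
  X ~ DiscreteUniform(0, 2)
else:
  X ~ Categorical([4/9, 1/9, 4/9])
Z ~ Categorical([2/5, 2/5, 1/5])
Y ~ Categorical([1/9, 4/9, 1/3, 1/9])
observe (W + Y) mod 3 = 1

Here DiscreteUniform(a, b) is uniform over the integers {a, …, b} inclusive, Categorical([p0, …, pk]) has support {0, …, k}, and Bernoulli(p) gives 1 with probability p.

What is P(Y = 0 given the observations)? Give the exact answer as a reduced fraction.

P(Y = 0 | obs) = 7/87

Enumerate traces; 135 have nonzero weight after conditioning:
  (U=0, W=0, X=0, Z=0, Y=1) weight 8/1215
  (U=0, W=0, X=0, Z=1, Y=1) weight 8/1215
  (U=0, W=0, X=0, Z=2, Y=1) weight 4/1215
  (U=0, W=0, X=1, Z=0, Y=1) weight 8/1215
  (U=0, W=0, X=1, Z=1, Y=1) weight 8/1215
  (U=0, W=0, X=1, Z=2, Y=1) weight 4/1215
  (U=0, W=0, X=2, Z=0, Y=1) weight 8/1215
  (U=0, W=0, X=2, Z=1, Y=1) weight 8/1215
  (U=0, W=1, X=0, Z=0, Y=0) weight 2/1215
  (U=0, W=1, X=0, Z=0, Y=3) weight 2/1215
  … 125 more
Group by Y:
  weight(Y=0) = 7/243
  weight(Y=1) = 52/243
  weight(Y=2) = 7/81
  weight(Y=3) = 7/243
Total weight = 7/243 + 52/243 + 7/81 + 7/243 = 29/81
P(Y=0 | obs) = 7/243 / 29/81 = 7/87
P(Y=1 | obs) = 52/243 / 29/81 = 52/87
P(Y=2 | obs) = 7/81 / 29/81 = 7/29
P(Y=3 | obs) = 7/243 / 29/81 = 7/87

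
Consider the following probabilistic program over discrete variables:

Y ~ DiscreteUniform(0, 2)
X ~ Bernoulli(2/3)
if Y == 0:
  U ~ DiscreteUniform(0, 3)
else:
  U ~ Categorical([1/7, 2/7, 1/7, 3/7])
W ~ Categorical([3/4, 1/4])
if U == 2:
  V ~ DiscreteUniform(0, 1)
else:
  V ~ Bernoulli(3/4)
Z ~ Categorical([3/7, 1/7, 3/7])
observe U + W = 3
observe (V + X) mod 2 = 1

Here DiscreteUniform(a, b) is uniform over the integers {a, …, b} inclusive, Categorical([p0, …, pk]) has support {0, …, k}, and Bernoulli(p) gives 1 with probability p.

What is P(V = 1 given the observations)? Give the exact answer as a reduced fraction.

Enumerate traces; 36 have nonzero weight after conditioning:
  (Y=0, X=0, U=2, W=1, V=1, Z=0) weight 1/672
  (Y=0, X=0, U=2, W=1, V=1, Z=1) weight 1/2016
  (Y=0, X=0, U=2, W=1, V=1, Z=2) weight 1/672
  (Y=0, X=0, U=3, W=0, V=1, Z=0) weight 3/448
  (Y=0, X=0, U=3, W=0, V=1, Z=1) weight 1/448
  (Y=0, X=0, U=3, W=0, V=1, Z=2) weight 3/448
  (Y=0, X=1, U=2, W=1, V=0, Z=0) weight 1/336
  (Y=0, X=1, U=2, W=1, V=0, Z=1) weight 1/1008
  … 28 more
Group by V:
  weight(V=0) = 41/672
  weight(V=1) = 103/1344
Total weight = 41/672 + 103/1344 = 185/1344
P(V=0 | obs) = 41/672 / 185/1344 = 82/185
P(V=1 | obs) = 103/1344 / 185/1344 = 103/185

P(V = 1 | obs) = 103/185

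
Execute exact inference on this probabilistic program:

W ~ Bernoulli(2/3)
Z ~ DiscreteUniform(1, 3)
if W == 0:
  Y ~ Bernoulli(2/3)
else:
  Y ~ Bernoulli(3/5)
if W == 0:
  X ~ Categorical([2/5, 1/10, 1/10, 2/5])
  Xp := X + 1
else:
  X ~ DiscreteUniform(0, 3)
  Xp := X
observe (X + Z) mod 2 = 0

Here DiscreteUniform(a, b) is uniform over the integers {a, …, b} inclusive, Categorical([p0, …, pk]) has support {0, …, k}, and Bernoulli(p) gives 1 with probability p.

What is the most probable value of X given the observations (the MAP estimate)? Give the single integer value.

argmax_v P(X = v | obs) = 3

Enumerate traces; 24 have nonzero weight after conditioning:
  (W=0, Z=1, Y=0, X=1) weight 1/270
  (W=0, Z=1, Y=0, X=3) weight 2/135
  (W=0, Z=1, Y=1, X=1) weight 1/135
  (W=0, Z=1, Y=1, X=3) weight 4/135
  (W=0, Z=2, Y=0, X=0) weight 2/135
  (W=0, Z=2, Y=0, X=2) weight 1/270
  (W=0, Z=2, Y=1, X=0) weight 4/135
  (W=0, Z=2, Y=1, X=2) weight 1/135
  … 16 more
Group by X:
  weight(X=0) = 1/10
  weight(X=1) = 2/15
  weight(X=2) = 1/15
  weight(X=3) = 1/5
Total weight = 1/10 + 2/15 + 1/15 + 1/5 = 1/2
P(X=0 | obs) = 1/10 / 1/2 = 1/5
P(X=1 | obs) = 2/15 / 1/2 = 4/15
P(X=2 | obs) = 1/15 / 1/2 = 2/15
P(X=3 | obs) = 1/5 / 1/2 = 2/5
argmax = 3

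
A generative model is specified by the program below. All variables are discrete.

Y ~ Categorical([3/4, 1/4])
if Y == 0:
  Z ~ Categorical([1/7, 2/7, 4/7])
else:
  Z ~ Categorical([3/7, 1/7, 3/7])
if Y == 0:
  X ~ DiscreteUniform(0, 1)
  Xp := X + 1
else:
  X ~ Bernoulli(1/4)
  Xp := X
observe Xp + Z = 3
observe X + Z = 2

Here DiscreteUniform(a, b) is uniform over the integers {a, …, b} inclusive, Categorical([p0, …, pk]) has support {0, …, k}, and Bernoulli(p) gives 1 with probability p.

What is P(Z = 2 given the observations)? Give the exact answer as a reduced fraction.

P(Z = 2 | obs) = 2/3

Enumerate traces; 2 have nonzero weight after conditioning:
  (Y=0, Z=1, X=1) weight 3/28
  (Y=0, Z=2, X=0) weight 3/14
Group by Z:
  weight(Z=1) = 3/28
  weight(Z=2) = 3/14
Total weight = 3/28 + 3/14 = 9/28
P(Z=1 | obs) = 3/28 / 9/28 = 1/3
P(Z=2 | obs) = 3/14 / 9/28 = 2/3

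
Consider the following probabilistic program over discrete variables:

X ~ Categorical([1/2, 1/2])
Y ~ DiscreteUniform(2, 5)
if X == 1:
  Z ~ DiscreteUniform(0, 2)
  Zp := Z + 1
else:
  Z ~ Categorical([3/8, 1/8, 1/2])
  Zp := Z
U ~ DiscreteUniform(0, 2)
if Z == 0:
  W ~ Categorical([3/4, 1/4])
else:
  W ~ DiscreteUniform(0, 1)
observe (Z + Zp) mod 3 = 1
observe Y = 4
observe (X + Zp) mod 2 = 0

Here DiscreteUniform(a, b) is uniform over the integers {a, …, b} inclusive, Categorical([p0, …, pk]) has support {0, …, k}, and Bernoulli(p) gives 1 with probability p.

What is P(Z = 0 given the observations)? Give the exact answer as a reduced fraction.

Enumerate traces; 12 have nonzero weight after conditioning:
  (X=0, Y=4, Z=2, U=0, W=0) weight 1/96
  (X=0, Y=4, Z=2, U=0, W=1) weight 1/96
  (X=0, Y=4, Z=2, U=1, W=0) weight 1/96
  (X=0, Y=4, Z=2, U=1, W=1) weight 1/96
  (X=0, Y=4, Z=2, U=2, W=0) weight 1/96
  (X=0, Y=4, Z=2, U=2, W=1) weight 1/96
  (X=1, Y=4, Z=0, U=0, W=0) weight 1/96
  (X=1, Y=4, Z=0, U=0, W=1) weight 1/288
  … 4 more
Group by Z:
  weight(Z=0) = 1/24
  weight(Z=2) = 1/16
Total weight = 1/24 + 1/16 = 5/48
P(Z=0 | obs) = 1/24 / 5/48 = 2/5
P(Z=2 | obs) = 1/16 / 5/48 = 3/5

P(Z = 0 | obs) = 2/5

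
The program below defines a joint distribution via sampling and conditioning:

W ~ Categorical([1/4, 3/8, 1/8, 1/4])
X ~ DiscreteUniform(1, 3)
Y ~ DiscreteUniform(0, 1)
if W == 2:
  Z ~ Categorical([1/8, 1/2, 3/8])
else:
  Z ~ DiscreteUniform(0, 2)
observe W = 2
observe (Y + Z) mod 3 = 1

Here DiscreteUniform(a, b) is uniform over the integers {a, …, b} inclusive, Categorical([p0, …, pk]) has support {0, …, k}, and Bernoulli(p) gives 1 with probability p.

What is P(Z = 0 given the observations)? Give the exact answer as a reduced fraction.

P(Z = 0 | obs) = 1/5

Enumerate traces; 6 have nonzero weight after conditioning:
  (W=2, X=1, Y=0, Z=1) weight 1/96
  (W=2, X=1, Y=1, Z=0) weight 1/384
  (W=2, X=2, Y=0, Z=1) weight 1/96
  (W=2, X=2, Y=1, Z=0) weight 1/384
  (W=2, X=3, Y=0, Z=1) weight 1/96
  (W=2, X=3, Y=1, Z=0) weight 1/384
Group by Z:
  weight(Z=0) = 1/128
  weight(Z=1) = 1/32
Total weight = 1/128 + 1/32 = 5/128
P(Z=0 | obs) = 1/128 / 5/128 = 1/5
P(Z=1 | obs) = 1/32 / 5/128 = 4/5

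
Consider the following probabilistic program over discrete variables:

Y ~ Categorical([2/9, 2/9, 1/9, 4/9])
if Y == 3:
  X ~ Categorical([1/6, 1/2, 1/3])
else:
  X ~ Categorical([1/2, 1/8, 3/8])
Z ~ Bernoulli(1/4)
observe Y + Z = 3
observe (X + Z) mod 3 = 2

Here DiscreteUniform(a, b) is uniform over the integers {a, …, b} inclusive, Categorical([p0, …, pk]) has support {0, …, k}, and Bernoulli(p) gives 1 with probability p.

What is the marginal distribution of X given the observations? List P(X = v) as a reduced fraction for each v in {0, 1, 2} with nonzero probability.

P(X=1) = 1/33, P(X=2) = 32/33

Enumerate traces; 2 have nonzero weight after conditioning:
  (Y=2, X=1, Z=1) weight 1/288
  (Y=3, X=2, Z=0) weight 1/9
Group by X:
  weight(X=1) = 1/288
  weight(X=2) = 1/9
Total weight = 1/288 + 1/9 = 11/96
P(X=1 | obs) = 1/288 / 11/96 = 1/33
P(X=2 | obs) = 1/9 / 11/96 = 32/33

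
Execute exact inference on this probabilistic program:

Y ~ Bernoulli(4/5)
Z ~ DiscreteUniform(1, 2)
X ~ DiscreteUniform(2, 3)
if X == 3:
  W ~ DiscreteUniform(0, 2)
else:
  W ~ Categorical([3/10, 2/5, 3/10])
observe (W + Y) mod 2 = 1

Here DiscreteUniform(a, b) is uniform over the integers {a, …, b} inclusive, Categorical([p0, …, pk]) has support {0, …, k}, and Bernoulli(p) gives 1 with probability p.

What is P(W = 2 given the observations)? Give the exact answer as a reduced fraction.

P(W = 2 | obs) = 38/87

Enumerate traces; 12 have nonzero weight after conditioning:
  (Y=0, Z=1, X=2, W=1) weight 1/50
  (Y=0, Z=1, X=3, W=1) weight 1/60
  (Y=0, Z=2, X=2, W=1) weight 1/50
  (Y=0, Z=2, X=3, W=1) weight 1/60
  (Y=1, Z=1, X=2, W=0) weight 3/50
  (Y=1, Z=1, X=2, W=2) weight 3/50
  (Y=1, Z=1, X=3, W=0) weight 1/15
  (Y=1, Z=1, X=3, W=2) weight 1/15
  … 4 more
Group by W:
  weight(W=0) = 19/75
  weight(W=1) = 11/150
  weight(W=2) = 19/75
Total weight = 19/75 + 11/150 + 19/75 = 29/50
P(W=0 | obs) = 19/75 / 29/50 = 38/87
P(W=1 | obs) = 11/150 / 29/50 = 11/87
P(W=2 | obs) = 19/75 / 29/50 = 38/87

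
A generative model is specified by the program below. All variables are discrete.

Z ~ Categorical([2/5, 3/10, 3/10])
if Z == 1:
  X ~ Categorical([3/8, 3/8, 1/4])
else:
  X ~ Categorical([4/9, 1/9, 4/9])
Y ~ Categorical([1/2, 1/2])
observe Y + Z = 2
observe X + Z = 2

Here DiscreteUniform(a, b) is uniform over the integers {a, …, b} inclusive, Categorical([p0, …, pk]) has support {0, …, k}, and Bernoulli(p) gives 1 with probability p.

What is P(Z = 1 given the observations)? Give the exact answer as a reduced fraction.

Enumerate traces; 2 have nonzero weight after conditioning:
  (Z=1, X=1, Y=1) weight 9/160
  (Z=2, X=0, Y=0) weight 1/15
Group by Z:
  weight(Z=1) = 9/160
  weight(Z=2) = 1/15
Total weight = 9/160 + 1/15 = 59/480
P(Z=1 | obs) = 9/160 / 59/480 = 27/59
P(Z=2 | obs) = 1/15 / 59/480 = 32/59

P(Z = 1 | obs) = 27/59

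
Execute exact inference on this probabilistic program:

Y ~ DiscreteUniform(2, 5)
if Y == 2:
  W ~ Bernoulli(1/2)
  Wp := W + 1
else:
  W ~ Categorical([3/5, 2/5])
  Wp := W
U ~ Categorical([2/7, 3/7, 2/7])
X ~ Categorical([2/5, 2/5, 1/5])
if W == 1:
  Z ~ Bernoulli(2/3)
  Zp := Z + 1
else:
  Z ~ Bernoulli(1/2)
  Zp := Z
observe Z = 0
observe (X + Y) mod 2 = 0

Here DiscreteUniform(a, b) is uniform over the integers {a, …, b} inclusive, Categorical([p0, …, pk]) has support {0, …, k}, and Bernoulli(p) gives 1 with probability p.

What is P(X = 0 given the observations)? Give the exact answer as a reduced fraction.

Enumerate traces; 36 have nonzero weight after conditioning:
  (Y=2, W=0, U=0, X=0, Z=0) weight 1/140
  (Y=2, W=0, U=0, X=2, Z=0) weight 1/280
  (Y=2, W=0, U=1, X=0, Z=0) weight 3/280
  (Y=2, W=0, U=1, X=2, Z=0) weight 3/560
  (Y=2, W=0, U=2, X=0, Z=0) weight 1/140
  (Y=2, W=0, U=2, X=2, Z=0) weight 1/280
  (Y=2, W=1, U=0, X=0, Z=0) weight 1/210
  (Y=2, W=1, U=0, X=2, Z=0) weight 1/420
  (Y=3, W=0, U=0, X=1, Z=0) weight 3/350
  … 27 more
Group by X:
  weight(X=0) = 17/200
  weight(X=1) = 13/150
  weight(X=2) = 17/400
Total weight = 17/200 + 13/150 + 17/400 = 257/1200
P(X=0 | obs) = 17/200 / 257/1200 = 102/257
P(X=1 | obs) = 13/150 / 257/1200 = 104/257
P(X=2 | obs) = 17/400 / 257/1200 = 51/257

P(X = 0 | obs) = 102/257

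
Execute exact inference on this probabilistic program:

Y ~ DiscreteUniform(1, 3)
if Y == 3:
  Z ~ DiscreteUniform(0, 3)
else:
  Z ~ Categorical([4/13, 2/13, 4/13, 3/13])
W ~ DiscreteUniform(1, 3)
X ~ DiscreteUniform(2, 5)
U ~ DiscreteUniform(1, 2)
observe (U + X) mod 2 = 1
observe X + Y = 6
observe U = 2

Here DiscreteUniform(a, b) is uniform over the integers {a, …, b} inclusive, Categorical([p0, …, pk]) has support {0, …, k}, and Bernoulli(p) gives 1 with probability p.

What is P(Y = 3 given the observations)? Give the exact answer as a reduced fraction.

P(Y = 3 | obs) = 1/2

Enumerate traces; 24 have nonzero weight after conditioning:
  (Y=1, Z=0, W=1, X=5, U=2) weight 1/234
  (Y=1, Z=0, W=2, X=5, U=2) weight 1/234
  (Y=1, Z=0, W=3, X=5, U=2) weight 1/234
  (Y=1, Z=1, W=1, X=5, U=2) weight 1/468
  (Y=1, Z=1, W=2, X=5, U=2) weight 1/468
  (Y=1, Z=1, W=3, X=5, U=2) weight 1/468
  (Y=1, Z=2, W=1, X=5, U=2) weight 1/234
  (Y=1, Z=2, W=2, X=5, U=2) weight 1/234
  (Y=3, Z=0, W=1, X=3, U=2) weight 1/288
  … 15 more
Group by Y:
  weight(Y=1) = 1/24
  weight(Y=3) = 1/24
Total weight = 1/24 + 1/24 = 1/12
P(Y=1 | obs) = 1/24 / 1/12 = 1/2
P(Y=3 | obs) = 1/24 / 1/12 = 1/2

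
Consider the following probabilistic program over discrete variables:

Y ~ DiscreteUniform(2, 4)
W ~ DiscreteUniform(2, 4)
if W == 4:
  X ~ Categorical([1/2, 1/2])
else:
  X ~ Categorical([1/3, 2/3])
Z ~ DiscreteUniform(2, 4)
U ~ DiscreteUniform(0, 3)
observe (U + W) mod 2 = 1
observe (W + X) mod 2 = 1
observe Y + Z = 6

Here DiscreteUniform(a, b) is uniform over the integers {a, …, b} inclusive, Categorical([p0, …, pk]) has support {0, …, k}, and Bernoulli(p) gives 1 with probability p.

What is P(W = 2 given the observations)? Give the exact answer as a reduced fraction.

P(W = 2 | obs) = 4/9

Enumerate traces; 18 have nonzero weight after conditioning:
  (Y=2, W=2, X=1, Z=4, U=1) weight 1/162
  (Y=2, W=2, X=1, Z=4, U=3) weight 1/162
  (Y=2, W=3, X=0, Z=4, U=0) weight 1/324
  (Y=2, W=3, X=0, Z=4, U=2) weight 1/324
  (Y=2, W=4, X=1, Z=4, U=1) weight 1/216
  (Y=2, W=4, X=1, Z=4, U=3) weight 1/216
  (Y=3, W=2, X=1, Z=3, U=1) weight 1/162
  (Y=3, W=2, X=1, Z=3, U=3) weight 1/162
  … 10 more
Group by W:
  weight(W=2) = 1/27
  weight(W=3) = 1/54
  weight(W=4) = 1/36
Total weight = 1/27 + 1/54 + 1/36 = 1/12
P(W=2 | obs) = 1/27 / 1/12 = 4/9
P(W=3 | obs) = 1/54 / 1/12 = 2/9
P(W=4 | obs) = 1/36 / 1/12 = 1/3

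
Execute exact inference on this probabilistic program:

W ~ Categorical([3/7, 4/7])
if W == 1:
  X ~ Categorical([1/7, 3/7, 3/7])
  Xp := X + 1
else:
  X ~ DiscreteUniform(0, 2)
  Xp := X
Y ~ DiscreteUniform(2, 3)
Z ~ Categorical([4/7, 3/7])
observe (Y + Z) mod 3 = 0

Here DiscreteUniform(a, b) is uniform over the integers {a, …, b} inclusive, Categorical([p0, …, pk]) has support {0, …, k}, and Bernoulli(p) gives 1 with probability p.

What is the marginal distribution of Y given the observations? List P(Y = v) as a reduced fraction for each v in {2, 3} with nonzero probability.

P(Y=2) = 3/7, P(Y=3) = 4/7

Enumerate traces; 12 have nonzero weight after conditioning:
  (W=0, X=0, Y=2, Z=1) weight 3/98
  (W=0, X=0, Y=3, Z=0) weight 2/49
  (W=0, X=1, Y=2, Z=1) weight 3/98
  (W=0, X=1, Y=3, Z=0) weight 2/49
  (W=0, X=2, Y=2, Z=1) weight 3/98
  (W=0, X=2, Y=3, Z=0) weight 2/49
  (W=1, X=0, Y=2, Z=1) weight 6/343
  (W=1, X=0, Y=3, Z=0) weight 8/343
  … 4 more
Group by Y:
  weight(Y=2) = 3/14
  weight(Y=3) = 2/7
Total weight = 3/14 + 2/7 = 1/2
P(Y=2 | obs) = 3/14 / 1/2 = 3/7
P(Y=3 | obs) = 2/7 / 1/2 = 4/7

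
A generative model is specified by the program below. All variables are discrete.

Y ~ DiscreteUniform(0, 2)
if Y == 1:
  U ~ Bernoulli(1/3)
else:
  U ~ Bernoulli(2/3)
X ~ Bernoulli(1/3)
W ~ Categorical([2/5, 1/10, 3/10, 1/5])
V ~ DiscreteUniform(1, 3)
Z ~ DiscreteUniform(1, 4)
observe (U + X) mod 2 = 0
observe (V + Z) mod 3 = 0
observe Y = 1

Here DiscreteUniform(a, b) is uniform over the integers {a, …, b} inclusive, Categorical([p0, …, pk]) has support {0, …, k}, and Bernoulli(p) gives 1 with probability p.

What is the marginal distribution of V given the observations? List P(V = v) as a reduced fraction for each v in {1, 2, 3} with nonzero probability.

Enumerate traces; 32 have nonzero weight after conditioning:
  (Y=1, U=0, X=0, W=0, V=1, Z=2) weight 2/405
  (Y=1, U=0, X=0, W=0, V=2, Z=1) weight 2/405
  (Y=1, U=0, X=0, W=0, V=2, Z=4) weight 2/405
  (Y=1, U=0, X=0, W=0, V=3, Z=3) weight 2/405
  (Y=1, U=0, X=0, W=1, V=1, Z=2) weight 1/810
  (Y=1, U=0, X=0, W=1, V=2, Z=1) weight 1/810
  (Y=1, U=0, X=0, W=1, V=2, Z=4) weight 1/810
  (Y=1, U=0, X=0, W=1, V=3, Z=3) weight 1/810
  … 24 more
Group by V:
  weight(V=1) = 5/324
  weight(V=2) = 5/162
  weight(V=3) = 5/324
Total weight = 5/324 + 5/162 + 5/324 = 5/81
P(V=1 | obs) = 5/324 / 5/81 = 1/4
P(V=2 | obs) = 5/162 / 5/81 = 1/2
P(V=3 | obs) = 5/324 / 5/81 = 1/4

P(V=1) = 1/4, P(V=2) = 1/2, P(V=3) = 1/4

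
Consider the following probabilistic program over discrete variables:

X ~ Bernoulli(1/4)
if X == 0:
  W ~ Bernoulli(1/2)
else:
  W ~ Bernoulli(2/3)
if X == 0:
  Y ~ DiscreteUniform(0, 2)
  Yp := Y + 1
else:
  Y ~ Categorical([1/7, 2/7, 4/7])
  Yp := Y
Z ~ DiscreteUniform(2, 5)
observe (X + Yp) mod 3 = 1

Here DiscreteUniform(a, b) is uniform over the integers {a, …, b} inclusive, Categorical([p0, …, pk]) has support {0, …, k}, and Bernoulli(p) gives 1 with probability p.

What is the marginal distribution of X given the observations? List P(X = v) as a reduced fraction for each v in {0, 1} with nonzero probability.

P(X=0) = 7/8, P(X=1) = 1/8

Enumerate traces; 16 have nonzero weight after conditioning:
  (X=0, W=0, Y=0, Z=2) weight 1/32
  (X=0, W=0, Y=0, Z=3) weight 1/32
  (X=0, W=0, Y=0, Z=4) weight 1/32
  (X=0, W=0, Y=0, Z=5) weight 1/32
  (X=0, W=1, Y=0, Z=2) weight 1/32
  (X=0, W=1, Y=0, Z=3) weight 1/32
  (X=0, W=1, Y=0, Z=4) weight 1/32
  (X=0, W=1, Y=0, Z=5) weight 1/32
  (X=1, W=0, Y=0, Z=2) weight 1/336
  … 7 more
Group by X:
  weight(X=0) = 1/4
  weight(X=1) = 1/28
Total weight = 1/4 + 1/28 = 2/7
P(X=0 | obs) = 1/4 / 2/7 = 7/8
P(X=1 | obs) = 1/28 / 2/7 = 1/8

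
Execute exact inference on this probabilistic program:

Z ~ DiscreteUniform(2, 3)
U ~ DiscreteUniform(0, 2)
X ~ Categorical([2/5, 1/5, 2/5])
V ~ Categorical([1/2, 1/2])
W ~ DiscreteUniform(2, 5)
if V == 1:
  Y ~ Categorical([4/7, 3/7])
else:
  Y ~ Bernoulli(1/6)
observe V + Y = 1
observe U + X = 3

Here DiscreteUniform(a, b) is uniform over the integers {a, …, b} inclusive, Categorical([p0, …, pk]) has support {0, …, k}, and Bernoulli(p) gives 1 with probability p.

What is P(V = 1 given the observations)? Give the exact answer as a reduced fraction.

P(V = 1 | obs) = 24/31

Enumerate traces; 32 have nonzero weight after conditioning:
  (Z=2, U=1, X=2, V=0, W=2, Y=1) weight 1/720
  (Z=2, U=1, X=2, V=0, W=3, Y=1) weight 1/720
  (Z=2, U=1, X=2, V=0, W=4, Y=1) weight 1/720
  (Z=2, U=1, X=2, V=0, W=5, Y=1) weight 1/720
  (Z=2, U=1, X=2, V=1, W=2, Y=0) weight 1/210
  (Z=2, U=1, X=2, V=1, W=3, Y=0) weight 1/210
  (Z=2, U=1, X=2, V=1, W=4, Y=0) weight 1/210
  (Z=2, U=1, X=2, V=1, W=5, Y=0) weight 1/210
  … 24 more
Group by V:
  weight(V=0) = 1/60
  weight(V=1) = 2/35
Total weight = 1/60 + 2/35 = 31/420
P(V=0 | obs) = 1/60 / 31/420 = 7/31
P(V=1 | obs) = 2/35 / 31/420 = 24/31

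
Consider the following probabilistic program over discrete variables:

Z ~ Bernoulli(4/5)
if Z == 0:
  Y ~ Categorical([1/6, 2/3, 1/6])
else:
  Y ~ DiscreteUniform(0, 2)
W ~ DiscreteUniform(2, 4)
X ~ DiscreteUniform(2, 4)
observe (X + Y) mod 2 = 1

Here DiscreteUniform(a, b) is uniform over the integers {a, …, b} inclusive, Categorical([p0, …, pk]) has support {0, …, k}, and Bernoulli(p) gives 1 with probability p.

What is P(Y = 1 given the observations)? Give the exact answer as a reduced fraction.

P(Y = 1 | obs) = 4/7

Enumerate traces; 24 have nonzero weight after conditioning:
  (Z=0, Y=0, W=2, X=3) weight 1/270
  (Z=0, Y=0, W=3, X=3) weight 1/270
  (Z=0, Y=0, W=4, X=3) weight 1/270
  (Z=0, Y=1, W=2, X=2) weight 2/135
  (Z=0, Y=1, W=2, X=4) weight 2/135
  (Z=0, Y=1, W=3, X=2) weight 2/135
  (Z=0, Y=1, W=3, X=4) weight 2/135
  (Z=0, Y=1, W=4, X=2) weight 2/135
  (Z=0, Y=2, W=2, X=3) weight 1/270
  … 15 more
Group by Y:
  weight(Y=0) = 1/10
  weight(Y=1) = 4/15
  weight(Y=2) = 1/10
Total weight = 1/10 + 4/15 + 1/10 = 7/15
P(Y=0 | obs) = 1/10 / 7/15 = 3/14
P(Y=1 | obs) = 4/15 / 7/15 = 4/7
P(Y=2 | obs) = 1/10 / 7/15 = 3/14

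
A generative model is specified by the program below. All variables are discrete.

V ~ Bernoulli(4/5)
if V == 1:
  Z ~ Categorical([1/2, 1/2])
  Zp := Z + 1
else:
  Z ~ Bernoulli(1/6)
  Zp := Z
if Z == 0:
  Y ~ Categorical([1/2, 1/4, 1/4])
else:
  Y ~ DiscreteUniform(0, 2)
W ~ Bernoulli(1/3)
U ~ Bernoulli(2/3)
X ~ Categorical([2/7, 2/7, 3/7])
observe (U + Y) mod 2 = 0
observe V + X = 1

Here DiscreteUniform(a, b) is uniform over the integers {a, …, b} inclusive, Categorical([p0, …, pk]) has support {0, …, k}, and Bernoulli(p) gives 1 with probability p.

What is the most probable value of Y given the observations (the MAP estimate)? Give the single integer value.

argmax_v P(Y = v | obs) = 1

Enumerate traces; 24 have nonzero weight after conditioning:
  (V=0, Z=0, Y=0, W=0, U=0, X=1) weight 1/189
  (V=0, Z=0, Y=0, W=1, U=0, X=1) weight 1/378
  (V=0, Z=0, Y=1, W=0, U=1, X=1) weight 1/189
  (V=0, Z=0, Y=1, W=1, U=1, X=1) weight 1/378
  (V=0, Z=0, Y=2, W=0, U=0, X=1) weight 1/378
  (V=0, Z=0, Y=2, W=1, U=0, X=1) weight 1/756
  (V=0, Z=1, Y=0, W=0, U=0, X=1) weight 2/2835
  (V=0, Z=1, Y=0, W=1, U=0, X=1) weight 1/2835
  … 16 more
Group by Y:
  weight(Y=0) = 11/270
  weight(Y=1) = 103/1890
  weight(Y=2) = 103/3780
Total weight = 11/270 + 103/1890 + 103/3780 = 463/3780
P(Y=0 | obs) = 11/270 / 463/3780 = 154/463
P(Y=1 | obs) = 103/1890 / 463/3780 = 206/463
P(Y=2 | obs) = 103/3780 / 463/3780 = 103/463
argmax = 1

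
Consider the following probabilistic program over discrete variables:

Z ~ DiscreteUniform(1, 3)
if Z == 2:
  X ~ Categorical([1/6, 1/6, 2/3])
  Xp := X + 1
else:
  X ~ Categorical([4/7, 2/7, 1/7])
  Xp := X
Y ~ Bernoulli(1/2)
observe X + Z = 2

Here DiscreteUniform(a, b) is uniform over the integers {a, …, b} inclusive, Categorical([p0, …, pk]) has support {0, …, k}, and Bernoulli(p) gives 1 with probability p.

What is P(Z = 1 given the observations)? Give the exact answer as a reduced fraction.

Enumerate traces; 4 have nonzero weight after conditioning:
  (Z=1, X=1, Y=0) weight 1/21
  (Z=1, X=1, Y=1) weight 1/21
  (Z=2, X=0, Y=0) weight 1/36
  (Z=2, X=0, Y=1) weight 1/36
Group by Z:
  weight(Z=1) = 2/21
  weight(Z=2) = 1/18
Total weight = 2/21 + 1/18 = 19/126
P(Z=1 | obs) = 2/21 / 19/126 = 12/19
P(Z=2 | obs) = 1/18 / 19/126 = 7/19

P(Z = 1 | obs) = 12/19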